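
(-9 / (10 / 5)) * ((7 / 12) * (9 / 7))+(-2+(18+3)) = 125 / 8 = 15.62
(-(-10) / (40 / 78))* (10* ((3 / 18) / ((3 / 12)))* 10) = 1300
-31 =-31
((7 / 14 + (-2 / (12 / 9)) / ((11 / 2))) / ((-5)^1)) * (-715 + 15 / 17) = 6070 / 187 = 32.46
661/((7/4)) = 2644/7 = 377.71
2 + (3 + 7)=12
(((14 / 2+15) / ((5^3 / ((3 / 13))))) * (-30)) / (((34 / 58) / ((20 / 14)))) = -22968 / 7735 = -2.97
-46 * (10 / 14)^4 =-28750 / 2401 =-11.97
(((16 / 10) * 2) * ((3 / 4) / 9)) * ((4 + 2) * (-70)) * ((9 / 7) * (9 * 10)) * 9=-116640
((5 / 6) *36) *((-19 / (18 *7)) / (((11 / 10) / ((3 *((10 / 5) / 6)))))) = -950 / 231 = -4.11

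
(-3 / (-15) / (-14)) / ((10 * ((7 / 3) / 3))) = -9 / 4900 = -0.00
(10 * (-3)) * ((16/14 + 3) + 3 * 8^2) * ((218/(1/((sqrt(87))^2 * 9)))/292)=-1757721465/511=-3439768.03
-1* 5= -5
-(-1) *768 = 768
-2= -2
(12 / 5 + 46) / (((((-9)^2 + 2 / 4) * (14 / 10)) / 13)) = 6292 / 1141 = 5.51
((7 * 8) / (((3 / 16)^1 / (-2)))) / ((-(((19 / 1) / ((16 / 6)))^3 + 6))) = 1.62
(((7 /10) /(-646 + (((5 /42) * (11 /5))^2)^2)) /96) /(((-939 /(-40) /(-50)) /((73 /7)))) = 6309828 /25166965007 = 0.00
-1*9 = -9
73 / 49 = 1.49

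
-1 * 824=-824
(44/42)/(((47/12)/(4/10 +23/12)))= 3058/4935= 0.62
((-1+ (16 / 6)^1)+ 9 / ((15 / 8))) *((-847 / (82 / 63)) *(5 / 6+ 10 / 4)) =-575113 / 41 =-14027.15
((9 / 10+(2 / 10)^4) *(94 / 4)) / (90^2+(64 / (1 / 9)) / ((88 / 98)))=582659 / 240390000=0.00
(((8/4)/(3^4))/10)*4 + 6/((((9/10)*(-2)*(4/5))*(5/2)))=-671/405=-1.66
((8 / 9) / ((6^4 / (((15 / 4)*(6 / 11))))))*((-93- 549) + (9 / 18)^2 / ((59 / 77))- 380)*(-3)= 1205575 / 280368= 4.30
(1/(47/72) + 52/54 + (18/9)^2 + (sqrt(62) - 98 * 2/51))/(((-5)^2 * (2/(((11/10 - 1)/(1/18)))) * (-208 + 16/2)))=-9 * sqrt(62)/50000 - 28603/59925000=-0.00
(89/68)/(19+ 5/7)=623/9384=0.07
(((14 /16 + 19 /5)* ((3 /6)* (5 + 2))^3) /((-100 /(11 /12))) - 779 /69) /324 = -115939673 /2861568000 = -0.04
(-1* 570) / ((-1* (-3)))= -190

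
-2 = -2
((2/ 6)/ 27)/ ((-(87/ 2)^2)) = -4/ 613089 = -0.00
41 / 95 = 0.43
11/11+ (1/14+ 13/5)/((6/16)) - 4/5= 769/105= 7.32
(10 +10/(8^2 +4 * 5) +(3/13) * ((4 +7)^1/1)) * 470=1624085/273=5949.03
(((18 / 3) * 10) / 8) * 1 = 15 / 2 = 7.50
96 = 96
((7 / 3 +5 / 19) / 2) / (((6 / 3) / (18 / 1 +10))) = 1036 / 57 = 18.18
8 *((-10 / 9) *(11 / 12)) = -220 / 27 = -8.15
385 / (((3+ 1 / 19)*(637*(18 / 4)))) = 1045 / 23751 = 0.04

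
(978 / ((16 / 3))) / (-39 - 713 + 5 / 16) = -978 / 4009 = -0.24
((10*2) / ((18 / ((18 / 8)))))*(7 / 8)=35 / 16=2.19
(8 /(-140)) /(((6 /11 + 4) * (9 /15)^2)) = -11 /315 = -0.03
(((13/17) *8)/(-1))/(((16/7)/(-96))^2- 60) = 0.10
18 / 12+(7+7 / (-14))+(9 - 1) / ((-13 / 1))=96 / 13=7.38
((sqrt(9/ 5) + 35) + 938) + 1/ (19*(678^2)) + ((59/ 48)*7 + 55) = 3*sqrt(5)/ 5 + 36214786585/ 34935984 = 1037.95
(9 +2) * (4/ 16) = 2.75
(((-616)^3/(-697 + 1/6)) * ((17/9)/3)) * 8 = 63578611712/37629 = 1689617.36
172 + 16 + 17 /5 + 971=5812 /5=1162.40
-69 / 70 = -0.99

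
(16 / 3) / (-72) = -2 / 27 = -0.07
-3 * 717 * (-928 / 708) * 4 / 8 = 83172 / 59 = 1409.69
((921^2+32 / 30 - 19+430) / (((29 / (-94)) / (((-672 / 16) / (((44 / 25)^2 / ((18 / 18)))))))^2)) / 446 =80735498955234375 / 21966536504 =3675385.92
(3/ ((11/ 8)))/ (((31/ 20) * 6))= 80/ 341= 0.23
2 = 2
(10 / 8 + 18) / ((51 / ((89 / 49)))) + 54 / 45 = 13463 / 7140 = 1.89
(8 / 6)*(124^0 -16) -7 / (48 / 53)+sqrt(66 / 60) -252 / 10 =-12703 / 240+sqrt(110) / 10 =-51.88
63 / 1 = 63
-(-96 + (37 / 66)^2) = 416807 / 4356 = 95.69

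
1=1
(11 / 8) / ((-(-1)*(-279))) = -0.00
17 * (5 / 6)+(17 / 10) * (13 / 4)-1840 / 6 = -11479 / 40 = -286.98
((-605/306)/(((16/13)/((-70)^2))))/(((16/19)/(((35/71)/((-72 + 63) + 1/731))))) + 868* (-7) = -20933948707/3762432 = -5563.94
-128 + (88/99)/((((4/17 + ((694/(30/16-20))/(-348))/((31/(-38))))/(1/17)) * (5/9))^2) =-7076237060383/55713222818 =-127.01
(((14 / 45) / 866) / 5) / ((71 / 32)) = 224 / 6917175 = 0.00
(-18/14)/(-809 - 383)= 9/8344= 0.00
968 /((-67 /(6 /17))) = -5.10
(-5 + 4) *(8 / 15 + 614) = -9218 / 15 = -614.53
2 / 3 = 0.67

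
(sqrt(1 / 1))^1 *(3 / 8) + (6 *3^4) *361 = 1403571 / 8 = 175446.38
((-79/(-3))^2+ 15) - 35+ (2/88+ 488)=1161.47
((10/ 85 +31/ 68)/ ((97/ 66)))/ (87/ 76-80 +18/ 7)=-342342/ 66921367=-0.01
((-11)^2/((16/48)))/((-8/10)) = -1815/4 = -453.75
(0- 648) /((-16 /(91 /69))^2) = -74529 /16928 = -4.40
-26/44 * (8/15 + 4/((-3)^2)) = -26/45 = -0.58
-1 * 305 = -305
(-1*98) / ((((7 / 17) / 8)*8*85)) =-2.80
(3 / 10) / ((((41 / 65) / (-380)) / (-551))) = 4082910 / 41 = 99583.17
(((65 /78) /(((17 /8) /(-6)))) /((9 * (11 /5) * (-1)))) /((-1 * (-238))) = 100 /200277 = 0.00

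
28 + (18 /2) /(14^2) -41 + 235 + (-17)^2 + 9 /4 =50303 /98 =513.30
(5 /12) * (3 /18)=5 /72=0.07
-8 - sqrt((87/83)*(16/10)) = -8 - 2*sqrt(72210)/415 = -9.30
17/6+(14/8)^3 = 1573/192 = 8.19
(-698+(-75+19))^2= 568516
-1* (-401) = 401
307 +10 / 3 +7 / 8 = 7469 / 24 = 311.21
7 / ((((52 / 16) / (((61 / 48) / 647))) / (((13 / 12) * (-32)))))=-854 / 5823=-0.15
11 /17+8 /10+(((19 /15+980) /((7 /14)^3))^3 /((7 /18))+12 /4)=55511606239740722 /44625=1243957562795.31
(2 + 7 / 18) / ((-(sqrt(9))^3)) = -43 / 486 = -0.09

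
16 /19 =0.84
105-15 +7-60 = 37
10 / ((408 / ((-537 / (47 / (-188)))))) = 895 / 17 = 52.65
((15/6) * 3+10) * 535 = 9362.50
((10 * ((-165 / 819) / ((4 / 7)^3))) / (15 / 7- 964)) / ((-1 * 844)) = -94325 / 7091949696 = -0.00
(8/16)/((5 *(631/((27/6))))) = 9/12620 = 0.00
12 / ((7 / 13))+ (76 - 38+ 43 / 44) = 18869 / 308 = 61.26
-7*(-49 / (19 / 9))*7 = 21609 / 19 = 1137.32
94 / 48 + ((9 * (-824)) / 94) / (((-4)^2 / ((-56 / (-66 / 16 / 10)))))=-8281621 / 12408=-667.44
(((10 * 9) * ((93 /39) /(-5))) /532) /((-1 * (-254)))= -279 /878332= -0.00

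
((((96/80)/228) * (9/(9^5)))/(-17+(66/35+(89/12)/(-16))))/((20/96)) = -1792/7249821165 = -0.00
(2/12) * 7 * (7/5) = 49/30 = 1.63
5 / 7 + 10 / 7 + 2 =29 / 7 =4.14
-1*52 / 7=-52 / 7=-7.43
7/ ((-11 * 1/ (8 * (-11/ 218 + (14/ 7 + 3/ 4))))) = -1498/ 109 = -13.74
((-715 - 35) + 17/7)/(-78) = 9.58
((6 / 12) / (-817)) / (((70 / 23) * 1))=-23 / 114380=-0.00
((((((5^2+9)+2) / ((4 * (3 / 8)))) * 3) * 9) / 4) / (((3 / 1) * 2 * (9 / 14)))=42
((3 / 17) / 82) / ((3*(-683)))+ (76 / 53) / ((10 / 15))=108539575 / 50461406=2.15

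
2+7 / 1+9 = 18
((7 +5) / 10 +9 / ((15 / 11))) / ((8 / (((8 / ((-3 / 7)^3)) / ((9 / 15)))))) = -4459 / 27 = -165.15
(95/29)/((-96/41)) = -3895/2784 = -1.40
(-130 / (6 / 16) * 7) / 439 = -7280 / 1317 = -5.53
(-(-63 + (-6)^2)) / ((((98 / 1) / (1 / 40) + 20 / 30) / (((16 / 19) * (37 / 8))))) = 2997 / 111739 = 0.03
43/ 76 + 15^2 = 17143/ 76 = 225.57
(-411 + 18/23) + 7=-9274/23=-403.22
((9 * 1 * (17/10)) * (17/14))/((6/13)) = 11271/280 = 40.25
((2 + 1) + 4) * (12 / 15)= 5.60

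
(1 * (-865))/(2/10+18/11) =-47575/101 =-471.04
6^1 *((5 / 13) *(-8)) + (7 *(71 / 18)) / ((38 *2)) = -321859 / 17784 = -18.10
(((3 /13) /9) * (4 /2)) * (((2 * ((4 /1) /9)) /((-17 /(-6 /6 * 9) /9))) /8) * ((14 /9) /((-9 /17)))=-28 /351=-0.08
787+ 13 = 800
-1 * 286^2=-81796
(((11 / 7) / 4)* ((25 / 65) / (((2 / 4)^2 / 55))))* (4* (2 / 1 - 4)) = -24200 / 91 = -265.93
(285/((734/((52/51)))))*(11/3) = 27170/18717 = 1.45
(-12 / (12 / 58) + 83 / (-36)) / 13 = -167 / 36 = -4.64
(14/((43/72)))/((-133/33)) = -4752/817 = -5.82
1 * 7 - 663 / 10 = -593 / 10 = -59.30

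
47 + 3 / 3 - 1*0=48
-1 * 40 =-40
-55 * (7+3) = -550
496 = 496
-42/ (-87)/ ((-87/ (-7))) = 98/ 2523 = 0.04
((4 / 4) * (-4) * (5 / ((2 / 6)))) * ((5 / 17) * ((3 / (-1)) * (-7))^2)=-132300 / 17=-7782.35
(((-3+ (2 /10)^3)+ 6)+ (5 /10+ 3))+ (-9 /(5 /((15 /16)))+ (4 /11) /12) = 320153 /66000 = 4.85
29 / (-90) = -29 / 90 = -0.32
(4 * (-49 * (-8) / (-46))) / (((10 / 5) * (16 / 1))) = -49 / 46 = -1.07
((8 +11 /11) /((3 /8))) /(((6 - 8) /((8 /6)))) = -16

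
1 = 1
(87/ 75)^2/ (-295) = -841/ 184375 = -0.00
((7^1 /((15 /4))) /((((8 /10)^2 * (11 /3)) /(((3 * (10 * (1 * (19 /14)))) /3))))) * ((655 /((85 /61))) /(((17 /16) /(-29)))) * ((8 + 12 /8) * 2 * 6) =-50194667400 /3179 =-15789451.84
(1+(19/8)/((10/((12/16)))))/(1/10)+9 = 665/32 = 20.78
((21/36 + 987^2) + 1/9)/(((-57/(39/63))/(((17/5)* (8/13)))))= -1192383706/53865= -22136.52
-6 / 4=-3 / 2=-1.50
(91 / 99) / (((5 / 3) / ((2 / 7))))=26 / 165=0.16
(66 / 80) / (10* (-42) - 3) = -11 / 5640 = -0.00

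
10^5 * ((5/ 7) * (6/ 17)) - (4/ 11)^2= 25209.95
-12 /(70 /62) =-10.63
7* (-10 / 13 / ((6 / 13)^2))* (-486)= 12285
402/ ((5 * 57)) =1.41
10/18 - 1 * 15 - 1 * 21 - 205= -2164/9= -240.44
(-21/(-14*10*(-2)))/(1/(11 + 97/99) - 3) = 593/23060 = 0.03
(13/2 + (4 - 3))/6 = 5/4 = 1.25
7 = 7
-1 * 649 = -649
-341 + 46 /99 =-33713 /99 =-340.54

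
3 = 3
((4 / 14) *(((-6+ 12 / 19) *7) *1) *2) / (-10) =204 / 95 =2.15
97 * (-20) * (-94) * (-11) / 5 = -401192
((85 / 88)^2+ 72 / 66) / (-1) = -15673 / 7744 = -2.02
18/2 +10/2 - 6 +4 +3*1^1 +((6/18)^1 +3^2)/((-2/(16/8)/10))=-235/3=-78.33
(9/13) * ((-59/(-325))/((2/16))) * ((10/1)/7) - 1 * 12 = -62484/5915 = -10.56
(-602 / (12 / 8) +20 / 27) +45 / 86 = -928961 / 2322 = -400.07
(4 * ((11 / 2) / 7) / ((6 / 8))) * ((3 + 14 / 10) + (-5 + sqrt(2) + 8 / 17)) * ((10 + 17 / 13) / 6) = -3388 / 3315 + 308 * sqrt(2) / 39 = 10.15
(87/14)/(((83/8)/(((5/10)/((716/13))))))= 1131/207998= 0.01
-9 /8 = -1.12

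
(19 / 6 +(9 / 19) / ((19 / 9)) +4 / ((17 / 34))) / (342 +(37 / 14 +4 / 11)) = 1899821 / 57540873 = 0.03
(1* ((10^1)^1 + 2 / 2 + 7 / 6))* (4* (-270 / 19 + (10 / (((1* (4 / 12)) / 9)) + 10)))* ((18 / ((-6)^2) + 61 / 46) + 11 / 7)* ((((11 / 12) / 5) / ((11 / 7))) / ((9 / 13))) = 262147015 / 35397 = 7405.91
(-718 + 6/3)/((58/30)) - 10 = -11030/29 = -380.34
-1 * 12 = -12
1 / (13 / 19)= 19 / 13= 1.46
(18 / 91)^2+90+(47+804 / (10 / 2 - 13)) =605161 / 16562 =36.54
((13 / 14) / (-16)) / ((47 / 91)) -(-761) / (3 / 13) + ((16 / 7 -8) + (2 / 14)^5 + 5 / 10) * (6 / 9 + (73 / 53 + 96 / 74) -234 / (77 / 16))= 254481304209809 / 72016247072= 3533.67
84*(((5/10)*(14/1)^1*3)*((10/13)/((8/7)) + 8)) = 15299.31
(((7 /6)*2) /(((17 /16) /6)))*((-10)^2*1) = 22400 /17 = 1317.65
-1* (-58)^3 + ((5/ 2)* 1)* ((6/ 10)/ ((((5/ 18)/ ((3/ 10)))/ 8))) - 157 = 4874199/ 25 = 194967.96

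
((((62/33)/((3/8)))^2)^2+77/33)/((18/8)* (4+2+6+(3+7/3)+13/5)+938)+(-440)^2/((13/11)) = 4021219315757611700/24547166499141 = 163816.03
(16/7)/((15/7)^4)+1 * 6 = 309238/50625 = 6.11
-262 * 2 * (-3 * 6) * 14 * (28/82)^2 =25881408/1681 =15396.44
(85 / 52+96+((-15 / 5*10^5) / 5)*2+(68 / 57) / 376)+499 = -16633843583 / 139308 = -119403.36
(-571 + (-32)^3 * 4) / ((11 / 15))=-1974645 / 11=-179513.18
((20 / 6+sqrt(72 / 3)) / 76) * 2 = 5 / 57+sqrt(6) / 19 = 0.22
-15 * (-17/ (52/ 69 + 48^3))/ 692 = 0.00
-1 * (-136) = 136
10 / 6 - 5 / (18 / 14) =-20 / 9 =-2.22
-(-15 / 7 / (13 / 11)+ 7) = -472 / 91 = -5.19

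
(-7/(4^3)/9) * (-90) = 35/32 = 1.09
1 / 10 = 0.10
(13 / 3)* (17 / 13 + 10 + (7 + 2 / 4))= 163 / 2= 81.50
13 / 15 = 0.87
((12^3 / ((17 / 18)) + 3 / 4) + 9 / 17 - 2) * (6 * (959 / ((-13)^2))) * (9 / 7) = 460033533 / 5746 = 80061.53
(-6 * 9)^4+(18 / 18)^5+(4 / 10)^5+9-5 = 26572065657 / 3125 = 8503061.01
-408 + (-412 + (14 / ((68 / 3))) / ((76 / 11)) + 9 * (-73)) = -3816337 / 2584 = -1476.91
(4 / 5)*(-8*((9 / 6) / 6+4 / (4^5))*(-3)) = 39 / 8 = 4.88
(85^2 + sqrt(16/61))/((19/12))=48 * sqrt(61)/1159 + 86700/19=4563.48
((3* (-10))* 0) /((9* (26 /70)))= 0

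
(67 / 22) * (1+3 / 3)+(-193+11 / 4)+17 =-7355 / 44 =-167.16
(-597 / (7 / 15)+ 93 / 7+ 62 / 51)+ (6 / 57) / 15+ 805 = -2227621 / 4845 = -459.78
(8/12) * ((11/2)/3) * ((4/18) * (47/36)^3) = 1142053/1889568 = 0.60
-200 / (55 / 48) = -1920 / 11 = -174.55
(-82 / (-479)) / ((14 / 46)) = 1886 / 3353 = 0.56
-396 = -396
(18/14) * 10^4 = 90000/7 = 12857.14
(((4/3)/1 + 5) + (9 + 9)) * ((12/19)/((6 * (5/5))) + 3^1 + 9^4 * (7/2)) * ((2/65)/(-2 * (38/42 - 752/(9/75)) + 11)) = 445965541/325290355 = 1.37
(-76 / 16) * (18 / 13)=-171 / 26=-6.58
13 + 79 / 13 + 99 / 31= 8975 / 403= 22.27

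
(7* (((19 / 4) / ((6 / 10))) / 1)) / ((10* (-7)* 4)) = -19 / 96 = -0.20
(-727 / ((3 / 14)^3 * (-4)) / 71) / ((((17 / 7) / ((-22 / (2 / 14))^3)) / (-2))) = 25500501692512 / 32589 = 782488007.99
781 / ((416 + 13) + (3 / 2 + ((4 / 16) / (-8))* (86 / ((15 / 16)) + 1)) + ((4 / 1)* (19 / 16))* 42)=374880 / 301009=1.25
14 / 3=4.67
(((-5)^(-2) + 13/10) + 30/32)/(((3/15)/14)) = 6377/40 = 159.42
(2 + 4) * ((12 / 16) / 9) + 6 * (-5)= -59 / 2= -29.50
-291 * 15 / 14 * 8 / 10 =-1746 / 7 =-249.43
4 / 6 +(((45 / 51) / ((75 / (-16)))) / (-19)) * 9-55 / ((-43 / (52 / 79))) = 26296514 / 16458465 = 1.60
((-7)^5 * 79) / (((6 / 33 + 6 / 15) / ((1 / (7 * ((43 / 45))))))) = -469455525 / 1376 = -341174.07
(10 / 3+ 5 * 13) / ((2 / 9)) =615 / 2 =307.50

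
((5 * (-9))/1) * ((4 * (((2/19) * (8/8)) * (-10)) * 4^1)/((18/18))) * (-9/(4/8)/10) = -25920/19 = -1364.21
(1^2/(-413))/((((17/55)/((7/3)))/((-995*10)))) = 547250/3009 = 181.87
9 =9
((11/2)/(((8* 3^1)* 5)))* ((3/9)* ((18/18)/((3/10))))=11/216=0.05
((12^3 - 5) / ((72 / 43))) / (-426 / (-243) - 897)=-666801 / 580120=-1.15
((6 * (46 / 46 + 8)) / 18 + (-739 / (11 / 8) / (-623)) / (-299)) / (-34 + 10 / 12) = -36847374 / 407760353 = -0.09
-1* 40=-40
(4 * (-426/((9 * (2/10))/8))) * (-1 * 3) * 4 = 90880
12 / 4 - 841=-838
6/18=1/3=0.33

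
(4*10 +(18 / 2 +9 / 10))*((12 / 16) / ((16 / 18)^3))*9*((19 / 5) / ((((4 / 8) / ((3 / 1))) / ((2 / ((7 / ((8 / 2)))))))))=559843569 / 44800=12496.51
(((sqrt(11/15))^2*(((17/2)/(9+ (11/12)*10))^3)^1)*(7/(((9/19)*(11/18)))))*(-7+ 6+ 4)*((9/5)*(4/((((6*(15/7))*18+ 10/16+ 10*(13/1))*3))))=23711631552/656417824375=0.04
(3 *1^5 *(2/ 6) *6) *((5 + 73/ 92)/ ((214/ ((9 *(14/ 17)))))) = 100737/ 83674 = 1.20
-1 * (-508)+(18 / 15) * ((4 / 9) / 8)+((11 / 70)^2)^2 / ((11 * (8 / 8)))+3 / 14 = 36611480993 / 72030000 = 508.28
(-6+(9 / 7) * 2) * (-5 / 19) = 120 / 133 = 0.90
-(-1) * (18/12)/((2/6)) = 4.50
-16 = -16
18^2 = 324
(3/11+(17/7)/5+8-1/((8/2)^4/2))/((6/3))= 431231/98560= 4.38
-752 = -752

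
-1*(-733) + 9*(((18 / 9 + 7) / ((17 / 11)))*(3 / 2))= 27595 / 34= 811.62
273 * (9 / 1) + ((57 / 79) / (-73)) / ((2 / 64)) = 14167695 / 5767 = 2456.68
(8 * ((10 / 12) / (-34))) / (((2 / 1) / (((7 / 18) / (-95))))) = 0.00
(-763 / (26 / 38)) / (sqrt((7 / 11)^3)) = -22781 * sqrt(77) / 91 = -2196.73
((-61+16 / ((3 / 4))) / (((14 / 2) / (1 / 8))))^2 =289 / 576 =0.50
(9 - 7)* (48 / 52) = 1.85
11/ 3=3.67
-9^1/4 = -9/4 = -2.25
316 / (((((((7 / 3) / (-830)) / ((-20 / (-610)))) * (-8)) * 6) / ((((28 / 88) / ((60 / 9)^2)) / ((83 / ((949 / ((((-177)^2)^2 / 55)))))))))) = 74971 / 212877798048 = 0.00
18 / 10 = 9 / 5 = 1.80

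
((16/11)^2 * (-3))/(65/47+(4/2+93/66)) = -72192/54505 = -1.32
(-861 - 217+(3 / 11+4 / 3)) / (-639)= 35521 / 21087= 1.68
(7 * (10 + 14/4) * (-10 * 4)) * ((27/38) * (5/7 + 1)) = -87480/19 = -4604.21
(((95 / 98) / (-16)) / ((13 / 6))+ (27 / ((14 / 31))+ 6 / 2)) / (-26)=-639627 / 264992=-2.41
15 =15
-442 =-442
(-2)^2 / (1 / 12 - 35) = -48 / 419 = -0.11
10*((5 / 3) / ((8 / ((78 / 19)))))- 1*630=-23615 / 38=-621.45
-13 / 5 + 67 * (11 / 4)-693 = -10227 / 20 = -511.35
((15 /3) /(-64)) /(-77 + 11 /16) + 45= 219785 /4884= 45.00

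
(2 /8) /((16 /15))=15 /64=0.23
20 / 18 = 10 / 9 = 1.11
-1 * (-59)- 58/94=2744/47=58.38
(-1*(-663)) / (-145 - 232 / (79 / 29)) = -17459 / 6061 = -2.88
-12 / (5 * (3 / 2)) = -8 / 5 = -1.60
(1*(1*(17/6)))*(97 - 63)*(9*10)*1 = 8670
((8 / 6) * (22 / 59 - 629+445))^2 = 1878008896 / 31329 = 59944.74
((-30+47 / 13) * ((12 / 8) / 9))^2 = 117649 / 6084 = 19.34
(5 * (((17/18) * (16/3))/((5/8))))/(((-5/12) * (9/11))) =-47872/405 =-118.20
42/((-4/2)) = -21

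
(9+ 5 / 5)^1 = 10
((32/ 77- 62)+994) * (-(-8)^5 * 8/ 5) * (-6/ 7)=-112925343744/ 2695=-41901797.31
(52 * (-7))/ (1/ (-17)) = 6188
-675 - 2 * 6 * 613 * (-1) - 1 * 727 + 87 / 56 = 5955.55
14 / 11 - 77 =-833 / 11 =-75.73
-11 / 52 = -0.21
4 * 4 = 16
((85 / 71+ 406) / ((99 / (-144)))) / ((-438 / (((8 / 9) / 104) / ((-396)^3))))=-9637 / 51779198846232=-0.00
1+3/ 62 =65/ 62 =1.05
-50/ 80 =-5/ 8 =-0.62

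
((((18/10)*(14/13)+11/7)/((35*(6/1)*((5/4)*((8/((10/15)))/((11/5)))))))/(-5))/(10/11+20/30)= -193237/621075000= -0.00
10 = 10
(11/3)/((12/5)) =55/36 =1.53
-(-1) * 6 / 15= 2 / 5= 0.40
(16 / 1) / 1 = 16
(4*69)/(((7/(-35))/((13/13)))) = -1380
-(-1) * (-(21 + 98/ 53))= -1211/ 53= -22.85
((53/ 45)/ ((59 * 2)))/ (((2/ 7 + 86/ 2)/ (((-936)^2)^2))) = 5273312937984/ 29795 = 176986505.72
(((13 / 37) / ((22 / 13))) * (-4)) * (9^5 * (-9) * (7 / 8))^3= 8700535724261148047007 / 104192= 83504834577137861.32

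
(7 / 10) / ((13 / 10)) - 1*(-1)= 20 / 13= 1.54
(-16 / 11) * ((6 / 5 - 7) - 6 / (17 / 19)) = 17008 / 935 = 18.19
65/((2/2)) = 65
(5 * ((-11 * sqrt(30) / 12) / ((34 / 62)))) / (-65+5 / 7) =2387 * sqrt(30) / 18360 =0.71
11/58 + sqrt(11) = 3.51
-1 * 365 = -365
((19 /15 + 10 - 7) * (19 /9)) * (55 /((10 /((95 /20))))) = 31768 /135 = 235.32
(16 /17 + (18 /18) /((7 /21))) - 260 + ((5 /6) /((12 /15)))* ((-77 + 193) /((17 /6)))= -3628 /17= -213.41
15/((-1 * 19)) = -0.79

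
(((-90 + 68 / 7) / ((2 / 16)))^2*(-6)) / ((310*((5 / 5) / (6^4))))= -78592094208 / 7595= -10347872.84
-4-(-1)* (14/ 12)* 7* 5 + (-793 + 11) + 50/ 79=-352909/ 474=-744.53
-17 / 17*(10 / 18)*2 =-10 / 9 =-1.11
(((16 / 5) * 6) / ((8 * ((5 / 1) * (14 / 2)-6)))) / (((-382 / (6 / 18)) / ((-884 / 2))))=884 / 27695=0.03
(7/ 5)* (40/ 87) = 56/ 87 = 0.64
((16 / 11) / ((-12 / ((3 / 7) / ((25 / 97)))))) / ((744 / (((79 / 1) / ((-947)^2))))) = -7663 / 321102462450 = -0.00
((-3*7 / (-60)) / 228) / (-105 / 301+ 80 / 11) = 3311 / 14934000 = 0.00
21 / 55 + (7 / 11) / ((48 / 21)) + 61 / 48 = 1.93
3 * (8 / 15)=8 / 5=1.60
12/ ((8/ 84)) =126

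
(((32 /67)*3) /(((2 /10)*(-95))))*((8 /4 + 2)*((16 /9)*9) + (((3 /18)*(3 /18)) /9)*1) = -4.83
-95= -95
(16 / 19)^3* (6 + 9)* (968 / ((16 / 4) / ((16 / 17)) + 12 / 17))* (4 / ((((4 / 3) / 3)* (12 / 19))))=3033169920 / 121657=24932.14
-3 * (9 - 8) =-3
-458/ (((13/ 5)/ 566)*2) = -648070/ 13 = -49851.54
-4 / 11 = -0.36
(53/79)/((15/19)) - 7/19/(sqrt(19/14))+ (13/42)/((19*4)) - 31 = -12669819/420280 - 7*sqrt(266)/361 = -30.46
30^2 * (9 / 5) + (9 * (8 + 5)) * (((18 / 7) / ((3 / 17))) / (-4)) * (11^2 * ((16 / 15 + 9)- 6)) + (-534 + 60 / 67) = -978516663 / 4690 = -208638.95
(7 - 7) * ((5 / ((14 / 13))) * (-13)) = 0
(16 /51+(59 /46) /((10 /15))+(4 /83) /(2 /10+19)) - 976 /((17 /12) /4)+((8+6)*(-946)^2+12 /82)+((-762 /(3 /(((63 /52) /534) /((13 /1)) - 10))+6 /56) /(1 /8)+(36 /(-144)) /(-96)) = 224979138651829958553 /17931781049728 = 12546391.13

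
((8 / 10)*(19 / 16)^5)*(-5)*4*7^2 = -121328851 / 65536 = -1851.33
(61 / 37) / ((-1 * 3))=-61 / 111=-0.55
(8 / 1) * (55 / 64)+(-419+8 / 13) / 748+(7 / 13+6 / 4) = 162471 / 19448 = 8.35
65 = 65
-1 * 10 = -10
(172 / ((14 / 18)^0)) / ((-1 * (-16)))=43 / 4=10.75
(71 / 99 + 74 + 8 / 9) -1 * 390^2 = -5016805 / 33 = -152024.39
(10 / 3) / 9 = 10 / 27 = 0.37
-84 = -84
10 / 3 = 3.33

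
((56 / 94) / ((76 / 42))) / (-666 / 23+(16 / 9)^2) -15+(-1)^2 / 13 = -4166392211 / 278952661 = -14.94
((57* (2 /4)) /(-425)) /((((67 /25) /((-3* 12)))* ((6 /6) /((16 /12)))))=1368 /1139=1.20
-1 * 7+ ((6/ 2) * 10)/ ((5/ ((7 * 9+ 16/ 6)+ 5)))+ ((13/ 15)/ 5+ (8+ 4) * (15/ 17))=545396/ 1275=427.76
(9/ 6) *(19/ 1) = 57/ 2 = 28.50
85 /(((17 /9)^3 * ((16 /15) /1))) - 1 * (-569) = 2685731 /4624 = 580.82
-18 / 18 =-1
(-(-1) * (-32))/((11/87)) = -2784/11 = -253.09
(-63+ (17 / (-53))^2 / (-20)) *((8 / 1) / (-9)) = 7079258 / 126405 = 56.00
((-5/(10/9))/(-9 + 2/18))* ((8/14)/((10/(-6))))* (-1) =243/1400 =0.17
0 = 0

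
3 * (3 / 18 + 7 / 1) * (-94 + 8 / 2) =-1935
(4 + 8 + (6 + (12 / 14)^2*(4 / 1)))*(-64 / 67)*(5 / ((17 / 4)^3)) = -21012480 / 16129379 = -1.30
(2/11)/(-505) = -2/5555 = -0.00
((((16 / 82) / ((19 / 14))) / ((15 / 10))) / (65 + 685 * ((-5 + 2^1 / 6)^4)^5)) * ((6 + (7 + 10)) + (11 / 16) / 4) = 0.00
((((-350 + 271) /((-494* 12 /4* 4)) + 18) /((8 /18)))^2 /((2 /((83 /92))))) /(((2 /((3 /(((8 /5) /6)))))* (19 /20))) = 1916493522633675 /436812726272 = 4387.45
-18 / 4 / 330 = -3 / 220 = -0.01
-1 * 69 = -69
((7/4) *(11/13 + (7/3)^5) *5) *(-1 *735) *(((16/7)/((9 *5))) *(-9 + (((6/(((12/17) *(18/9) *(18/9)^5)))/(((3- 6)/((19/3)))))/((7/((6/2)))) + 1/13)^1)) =611532006295/2956824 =206820.56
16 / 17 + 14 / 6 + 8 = 575 / 51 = 11.27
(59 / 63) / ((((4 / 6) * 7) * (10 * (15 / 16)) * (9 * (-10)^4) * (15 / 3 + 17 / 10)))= 59 / 1662018750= 0.00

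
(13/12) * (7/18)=91/216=0.42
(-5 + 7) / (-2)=-1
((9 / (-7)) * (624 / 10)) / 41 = -1.96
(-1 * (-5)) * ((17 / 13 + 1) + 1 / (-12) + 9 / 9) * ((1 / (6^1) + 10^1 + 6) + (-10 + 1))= 108145 / 936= 115.54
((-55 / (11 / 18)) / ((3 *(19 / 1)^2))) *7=-210 / 361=-0.58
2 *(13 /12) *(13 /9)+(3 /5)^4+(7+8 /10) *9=2479249 /33750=73.46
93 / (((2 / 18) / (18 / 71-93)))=-5511645 / 71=-77628.80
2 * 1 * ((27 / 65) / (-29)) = -54 / 1885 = -0.03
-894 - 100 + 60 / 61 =-60574 / 61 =-993.02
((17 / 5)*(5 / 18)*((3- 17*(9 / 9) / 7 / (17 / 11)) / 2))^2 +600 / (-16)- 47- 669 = -11955341 / 15876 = -753.04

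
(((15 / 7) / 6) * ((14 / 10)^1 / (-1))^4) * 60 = 2058 / 25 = 82.32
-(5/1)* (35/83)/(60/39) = -455/332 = -1.37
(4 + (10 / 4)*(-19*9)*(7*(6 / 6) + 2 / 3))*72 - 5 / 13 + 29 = -3063624 / 13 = -235663.38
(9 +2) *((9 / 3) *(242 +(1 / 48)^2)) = 6133259 / 768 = 7986.01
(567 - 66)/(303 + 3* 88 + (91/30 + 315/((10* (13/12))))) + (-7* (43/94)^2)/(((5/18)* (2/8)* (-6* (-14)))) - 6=-27948276711/5161394770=-5.41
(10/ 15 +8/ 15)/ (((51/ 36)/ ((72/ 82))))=2592/ 3485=0.74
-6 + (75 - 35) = 34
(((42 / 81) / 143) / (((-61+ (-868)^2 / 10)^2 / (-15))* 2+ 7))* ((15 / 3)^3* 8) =-1750000 / 364690055738151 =-0.00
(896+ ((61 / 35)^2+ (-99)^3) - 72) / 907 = -1187603154 / 1111075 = -1068.88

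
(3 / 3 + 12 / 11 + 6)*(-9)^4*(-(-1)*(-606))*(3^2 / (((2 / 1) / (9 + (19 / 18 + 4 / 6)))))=-34147583991 / 22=-1552162908.68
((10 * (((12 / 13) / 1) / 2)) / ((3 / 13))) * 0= 0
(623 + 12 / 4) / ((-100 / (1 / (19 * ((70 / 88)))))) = -6886 / 16625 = -0.41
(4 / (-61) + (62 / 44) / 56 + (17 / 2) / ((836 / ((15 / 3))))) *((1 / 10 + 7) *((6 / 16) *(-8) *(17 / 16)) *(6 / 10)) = -161717481 / 1142310400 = -0.14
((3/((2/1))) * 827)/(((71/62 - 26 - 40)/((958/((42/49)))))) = -85960861/4021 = -21377.98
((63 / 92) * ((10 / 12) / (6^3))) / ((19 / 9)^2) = 315 / 531392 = 0.00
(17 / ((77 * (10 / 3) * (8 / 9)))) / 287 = 459 / 1767920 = 0.00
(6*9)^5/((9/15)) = 765275040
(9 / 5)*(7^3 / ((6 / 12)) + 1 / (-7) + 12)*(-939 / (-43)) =8256627 / 301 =27430.65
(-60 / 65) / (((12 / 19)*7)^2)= -361 / 7644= -0.05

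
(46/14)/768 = 23/5376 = 0.00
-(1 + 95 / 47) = -142 / 47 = -3.02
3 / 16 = 0.19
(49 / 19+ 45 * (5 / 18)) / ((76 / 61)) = 34953 / 2888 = 12.10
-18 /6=-3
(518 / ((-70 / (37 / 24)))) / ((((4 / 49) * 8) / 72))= -201243 / 160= -1257.77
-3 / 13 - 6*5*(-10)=3897 / 13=299.77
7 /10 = 0.70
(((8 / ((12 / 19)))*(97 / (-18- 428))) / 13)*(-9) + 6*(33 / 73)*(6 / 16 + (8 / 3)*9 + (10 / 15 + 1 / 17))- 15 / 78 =1004404273 / 14390636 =69.80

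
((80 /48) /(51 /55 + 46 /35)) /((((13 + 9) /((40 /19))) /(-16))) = -56000 /49191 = -1.14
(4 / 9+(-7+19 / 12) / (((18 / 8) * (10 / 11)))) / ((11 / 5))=-595 / 594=-1.00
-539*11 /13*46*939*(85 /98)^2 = -18880637325 /1274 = -14819966.50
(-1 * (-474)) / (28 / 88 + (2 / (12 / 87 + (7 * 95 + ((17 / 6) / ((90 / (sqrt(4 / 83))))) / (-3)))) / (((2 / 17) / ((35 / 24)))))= 944142571999471655712 / 708016874848646153-37637547334200 * sqrt(83) / 708016874848646153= 1333.50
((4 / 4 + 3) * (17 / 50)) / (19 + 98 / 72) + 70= 1283974 / 18325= 70.07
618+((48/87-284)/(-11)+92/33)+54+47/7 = 4738003/6699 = 707.27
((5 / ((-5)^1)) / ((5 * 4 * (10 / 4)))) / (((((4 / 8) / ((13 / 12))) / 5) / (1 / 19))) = -13 / 1140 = -0.01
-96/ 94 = -48/ 47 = -1.02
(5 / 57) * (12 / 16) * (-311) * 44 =-900.26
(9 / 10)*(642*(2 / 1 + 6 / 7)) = 11556 / 7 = 1650.86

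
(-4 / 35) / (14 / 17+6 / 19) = -323 / 3220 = -0.10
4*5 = 20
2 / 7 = 0.29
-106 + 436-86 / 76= 12497 / 38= 328.87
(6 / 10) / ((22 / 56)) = 84 / 55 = 1.53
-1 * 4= -4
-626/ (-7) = 626/ 7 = 89.43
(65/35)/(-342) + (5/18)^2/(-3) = -4027/129276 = -0.03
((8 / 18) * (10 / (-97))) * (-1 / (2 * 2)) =10 / 873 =0.01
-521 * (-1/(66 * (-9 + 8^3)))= 521/33198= 0.02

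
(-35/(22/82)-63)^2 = 4528384/121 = 37424.66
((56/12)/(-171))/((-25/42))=196/4275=0.05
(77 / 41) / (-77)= -0.02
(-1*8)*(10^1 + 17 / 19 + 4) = -2264 / 19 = -119.16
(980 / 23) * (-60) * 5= -294000 / 23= -12782.61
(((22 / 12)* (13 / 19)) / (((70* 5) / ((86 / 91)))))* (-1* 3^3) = -4257 / 46550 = -0.09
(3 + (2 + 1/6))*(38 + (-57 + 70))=527/2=263.50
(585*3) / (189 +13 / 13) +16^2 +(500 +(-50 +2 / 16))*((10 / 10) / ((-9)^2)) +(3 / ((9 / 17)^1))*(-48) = -14849 / 12312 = -1.21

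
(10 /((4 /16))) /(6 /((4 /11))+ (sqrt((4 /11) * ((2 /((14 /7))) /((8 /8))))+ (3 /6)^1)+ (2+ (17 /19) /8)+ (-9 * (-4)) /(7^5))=10977450006146624 /5240349067123631 - 104420930446336 * sqrt(11) /5240349067123631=2.03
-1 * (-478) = 478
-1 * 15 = -15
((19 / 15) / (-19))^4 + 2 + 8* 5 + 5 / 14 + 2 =31438139 / 708750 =44.36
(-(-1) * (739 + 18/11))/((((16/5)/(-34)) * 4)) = -692495/352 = -1967.32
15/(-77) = -15/77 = -0.19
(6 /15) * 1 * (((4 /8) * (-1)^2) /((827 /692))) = 692 /4135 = 0.17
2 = 2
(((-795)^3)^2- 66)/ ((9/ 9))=252465925985015559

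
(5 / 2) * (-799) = -3995 / 2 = -1997.50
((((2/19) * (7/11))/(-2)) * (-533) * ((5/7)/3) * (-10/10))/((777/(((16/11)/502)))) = -21320/1345101219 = -0.00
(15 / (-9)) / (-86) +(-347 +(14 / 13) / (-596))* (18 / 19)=-3121245755 / 9495174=-328.72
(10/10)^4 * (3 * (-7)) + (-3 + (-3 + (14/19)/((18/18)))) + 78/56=-13231/532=-24.87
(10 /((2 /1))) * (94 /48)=9.79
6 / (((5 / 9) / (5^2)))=270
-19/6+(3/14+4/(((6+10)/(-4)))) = -83/21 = -3.95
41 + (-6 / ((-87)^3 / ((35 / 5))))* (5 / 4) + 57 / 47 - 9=685283767 / 20633094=33.21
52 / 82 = 26 / 41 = 0.63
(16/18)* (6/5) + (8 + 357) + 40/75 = 1833/5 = 366.60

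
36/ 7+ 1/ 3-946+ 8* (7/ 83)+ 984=76955/ 1743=44.15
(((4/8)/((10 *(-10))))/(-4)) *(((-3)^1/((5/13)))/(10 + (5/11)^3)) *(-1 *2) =51909/26870000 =0.00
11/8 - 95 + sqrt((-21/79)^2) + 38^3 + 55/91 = 3150463951/57512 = 54779.25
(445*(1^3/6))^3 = 88121125/216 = 407968.17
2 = 2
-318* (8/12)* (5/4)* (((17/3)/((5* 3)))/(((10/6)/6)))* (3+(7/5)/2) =-33337/25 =-1333.48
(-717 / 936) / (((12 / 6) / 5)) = -1195 / 624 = -1.92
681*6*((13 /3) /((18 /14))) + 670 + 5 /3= 14443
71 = 71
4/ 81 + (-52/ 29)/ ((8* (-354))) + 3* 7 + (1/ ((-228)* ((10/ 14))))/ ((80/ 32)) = 5542304467/ 263322900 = 21.05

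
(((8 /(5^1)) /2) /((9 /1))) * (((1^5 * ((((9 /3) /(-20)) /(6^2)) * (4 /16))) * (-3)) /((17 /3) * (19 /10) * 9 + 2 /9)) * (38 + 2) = 1 /8741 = 0.00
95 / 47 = 2.02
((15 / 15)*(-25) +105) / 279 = 80 / 279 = 0.29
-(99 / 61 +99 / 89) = -14850 / 5429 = -2.74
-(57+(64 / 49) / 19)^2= -2822903161 / 866761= -3256.84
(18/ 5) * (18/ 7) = 324/ 35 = 9.26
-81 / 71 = -1.14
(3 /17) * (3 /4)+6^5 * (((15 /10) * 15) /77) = 11897973 /5236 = 2272.34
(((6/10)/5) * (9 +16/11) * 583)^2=13373649/25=534945.96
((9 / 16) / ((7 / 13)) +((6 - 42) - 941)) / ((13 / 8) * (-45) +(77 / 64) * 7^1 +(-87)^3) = 437228 / 295038331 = 0.00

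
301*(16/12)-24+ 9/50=377.51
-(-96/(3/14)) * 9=4032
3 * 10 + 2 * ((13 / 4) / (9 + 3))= 733 / 24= 30.54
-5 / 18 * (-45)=25 / 2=12.50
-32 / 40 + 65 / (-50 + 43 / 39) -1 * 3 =-48908 / 9535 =-5.13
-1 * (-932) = 932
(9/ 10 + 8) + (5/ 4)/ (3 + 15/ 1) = 3229/ 360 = 8.97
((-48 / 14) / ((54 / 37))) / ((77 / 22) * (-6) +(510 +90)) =-148 / 36477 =-0.00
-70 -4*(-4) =-54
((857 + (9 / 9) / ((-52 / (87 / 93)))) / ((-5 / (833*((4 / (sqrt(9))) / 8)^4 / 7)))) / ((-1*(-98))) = -57987 / 361088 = -0.16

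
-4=-4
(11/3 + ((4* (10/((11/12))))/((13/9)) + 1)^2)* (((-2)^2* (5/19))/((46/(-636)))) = -127157697520/8936213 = -14229.48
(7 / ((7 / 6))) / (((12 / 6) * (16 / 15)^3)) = 10125 / 4096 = 2.47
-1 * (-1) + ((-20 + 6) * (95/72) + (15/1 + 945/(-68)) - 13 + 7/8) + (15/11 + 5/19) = -6873133/255816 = -26.87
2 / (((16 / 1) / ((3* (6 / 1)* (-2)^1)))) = -9 / 2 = -4.50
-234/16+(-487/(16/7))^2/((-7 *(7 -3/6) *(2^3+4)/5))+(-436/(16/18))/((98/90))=-861798083/978432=-880.80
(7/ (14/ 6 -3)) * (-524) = 5502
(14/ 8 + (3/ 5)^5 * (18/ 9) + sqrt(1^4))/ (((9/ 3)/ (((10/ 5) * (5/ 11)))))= 36319/ 41250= 0.88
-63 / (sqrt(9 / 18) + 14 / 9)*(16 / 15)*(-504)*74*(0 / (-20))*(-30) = 0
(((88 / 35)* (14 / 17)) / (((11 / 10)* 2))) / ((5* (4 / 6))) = 24 / 85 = 0.28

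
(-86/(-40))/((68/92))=989/340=2.91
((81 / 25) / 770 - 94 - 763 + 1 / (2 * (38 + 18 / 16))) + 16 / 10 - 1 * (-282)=-3454775997 / 6025250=-573.38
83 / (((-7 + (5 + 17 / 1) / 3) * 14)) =249 / 14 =17.79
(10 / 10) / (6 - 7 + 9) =1 / 8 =0.12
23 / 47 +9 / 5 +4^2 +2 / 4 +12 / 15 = 9207 / 470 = 19.59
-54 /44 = -27 /22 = -1.23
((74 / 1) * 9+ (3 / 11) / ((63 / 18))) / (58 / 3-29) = -153864 / 2233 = -68.90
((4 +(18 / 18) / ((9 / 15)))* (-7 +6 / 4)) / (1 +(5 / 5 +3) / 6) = -187 / 10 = -18.70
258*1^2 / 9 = 86 / 3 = 28.67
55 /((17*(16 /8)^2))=55 /68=0.81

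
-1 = -1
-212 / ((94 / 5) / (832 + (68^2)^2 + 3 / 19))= -215318836150 / 893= -241118517.53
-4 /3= -1.33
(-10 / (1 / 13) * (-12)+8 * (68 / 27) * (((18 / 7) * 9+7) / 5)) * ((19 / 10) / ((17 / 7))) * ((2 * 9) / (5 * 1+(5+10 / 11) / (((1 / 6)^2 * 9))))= 332097656 / 401625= 826.88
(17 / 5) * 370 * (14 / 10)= 8806 / 5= 1761.20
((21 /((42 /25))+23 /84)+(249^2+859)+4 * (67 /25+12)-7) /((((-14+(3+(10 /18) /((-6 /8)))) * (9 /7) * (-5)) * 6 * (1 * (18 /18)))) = 132141437 /951000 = 138.95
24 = 24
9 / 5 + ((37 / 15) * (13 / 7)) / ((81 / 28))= 4111 / 1215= 3.38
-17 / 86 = -0.20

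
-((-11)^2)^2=-14641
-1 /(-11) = 1 /11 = 0.09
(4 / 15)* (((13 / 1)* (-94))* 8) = -39104 / 15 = -2606.93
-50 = -50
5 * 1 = 5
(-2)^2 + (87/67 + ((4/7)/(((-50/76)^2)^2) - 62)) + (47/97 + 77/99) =-8378891912771/159936328125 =-52.39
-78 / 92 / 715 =-3 / 2530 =-0.00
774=774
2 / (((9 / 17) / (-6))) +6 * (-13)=-302 / 3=-100.67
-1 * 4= -4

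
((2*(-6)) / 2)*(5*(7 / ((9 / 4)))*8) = -746.67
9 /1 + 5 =14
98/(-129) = -98/129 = -0.76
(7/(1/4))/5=28/5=5.60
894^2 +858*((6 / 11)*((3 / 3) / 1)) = 799704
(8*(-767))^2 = 37650496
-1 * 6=-6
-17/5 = -3.40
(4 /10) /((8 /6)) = 3 /10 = 0.30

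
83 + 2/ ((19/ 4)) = 1585/ 19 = 83.42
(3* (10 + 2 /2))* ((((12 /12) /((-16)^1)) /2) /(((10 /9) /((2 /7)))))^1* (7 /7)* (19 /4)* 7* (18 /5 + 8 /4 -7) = 39501 /3200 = 12.34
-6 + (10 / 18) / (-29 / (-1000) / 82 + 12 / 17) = -46192622 / 8860437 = -5.21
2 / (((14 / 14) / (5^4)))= 1250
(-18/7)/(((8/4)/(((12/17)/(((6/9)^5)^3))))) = -387420489/974848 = -397.42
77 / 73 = 1.05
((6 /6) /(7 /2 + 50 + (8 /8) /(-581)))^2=0.00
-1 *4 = -4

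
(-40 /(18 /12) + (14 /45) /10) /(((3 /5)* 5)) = -5993 /675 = -8.88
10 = 10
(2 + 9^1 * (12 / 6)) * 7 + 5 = 145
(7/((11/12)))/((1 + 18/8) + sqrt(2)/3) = 39312/16379-4032 * sqrt(2)/16379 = 2.05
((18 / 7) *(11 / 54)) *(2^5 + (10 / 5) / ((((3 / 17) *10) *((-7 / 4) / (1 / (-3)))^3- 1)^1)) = 16239520 / 968597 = 16.77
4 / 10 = 2 / 5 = 0.40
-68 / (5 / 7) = -95.20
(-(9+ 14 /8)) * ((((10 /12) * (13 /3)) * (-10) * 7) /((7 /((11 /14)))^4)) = 204607975 /474360768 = 0.43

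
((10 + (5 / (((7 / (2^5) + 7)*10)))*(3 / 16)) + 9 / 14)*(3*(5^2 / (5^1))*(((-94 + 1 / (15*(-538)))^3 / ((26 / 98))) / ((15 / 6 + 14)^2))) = -1671441761075973647089 / 909372908772900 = -1838015.79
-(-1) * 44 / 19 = 44 / 19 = 2.32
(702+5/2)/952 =1409/1904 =0.74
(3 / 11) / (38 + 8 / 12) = 9 / 1276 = 0.01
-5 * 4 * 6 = -120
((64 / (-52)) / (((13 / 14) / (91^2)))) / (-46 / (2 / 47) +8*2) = 10976 / 1065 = 10.31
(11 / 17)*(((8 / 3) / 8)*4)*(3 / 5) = 44 / 85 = 0.52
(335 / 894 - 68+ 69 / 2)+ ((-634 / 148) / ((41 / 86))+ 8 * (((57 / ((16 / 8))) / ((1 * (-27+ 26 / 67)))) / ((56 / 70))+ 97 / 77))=-3979178327309 / 93096889809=-42.74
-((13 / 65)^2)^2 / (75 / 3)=-1 / 15625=-0.00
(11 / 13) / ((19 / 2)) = 0.09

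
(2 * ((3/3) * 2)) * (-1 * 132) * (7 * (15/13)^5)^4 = -421552106391041564941406250000/19004963774880799438801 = -22181158.11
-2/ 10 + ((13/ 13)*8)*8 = 319/ 5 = 63.80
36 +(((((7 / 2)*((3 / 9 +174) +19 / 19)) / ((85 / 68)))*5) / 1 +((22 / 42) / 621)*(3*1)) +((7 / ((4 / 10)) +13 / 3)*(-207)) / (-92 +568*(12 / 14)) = 59576271061 / 24030216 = 2479.22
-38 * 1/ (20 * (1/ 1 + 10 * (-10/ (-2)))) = -19/ 510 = -0.04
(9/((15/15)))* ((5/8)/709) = 45/5672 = 0.01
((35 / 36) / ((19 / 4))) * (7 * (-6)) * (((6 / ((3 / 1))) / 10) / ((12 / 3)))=-0.43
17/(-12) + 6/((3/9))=199/12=16.58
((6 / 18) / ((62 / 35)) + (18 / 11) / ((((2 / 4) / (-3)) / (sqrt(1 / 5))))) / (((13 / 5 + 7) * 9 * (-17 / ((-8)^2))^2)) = 22400 / 725679 - 1024 * sqrt(5) / 3179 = -0.69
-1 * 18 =-18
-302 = -302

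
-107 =-107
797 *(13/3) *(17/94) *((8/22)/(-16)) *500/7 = -22017125/21714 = -1013.96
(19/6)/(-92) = -19/552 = -0.03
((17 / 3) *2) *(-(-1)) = 34 / 3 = 11.33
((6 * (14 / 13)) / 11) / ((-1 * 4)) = -21 / 143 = -0.15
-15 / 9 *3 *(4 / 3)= -6.67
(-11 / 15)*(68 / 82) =-374 / 615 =-0.61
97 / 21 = 4.62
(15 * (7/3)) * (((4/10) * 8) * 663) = 74256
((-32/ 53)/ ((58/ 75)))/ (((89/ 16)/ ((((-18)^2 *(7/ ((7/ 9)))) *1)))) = -55987200/ 136793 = -409.28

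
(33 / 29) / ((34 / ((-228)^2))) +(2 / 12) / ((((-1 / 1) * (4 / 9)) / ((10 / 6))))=6859423 / 3944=1739.20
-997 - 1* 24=-1021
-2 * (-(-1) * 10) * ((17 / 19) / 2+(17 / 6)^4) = -7989575 / 6156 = -1297.85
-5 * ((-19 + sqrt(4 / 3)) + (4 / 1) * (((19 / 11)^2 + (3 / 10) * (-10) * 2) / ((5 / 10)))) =26095 / 121 - 10 * sqrt(3) / 3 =209.89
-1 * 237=-237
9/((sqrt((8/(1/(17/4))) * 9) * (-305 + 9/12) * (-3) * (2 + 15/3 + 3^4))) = sqrt(34)/910316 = 0.00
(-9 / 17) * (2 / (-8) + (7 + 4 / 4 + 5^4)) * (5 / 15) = -7593 / 68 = -111.66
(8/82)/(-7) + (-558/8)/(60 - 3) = -26995/21812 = -1.24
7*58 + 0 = 406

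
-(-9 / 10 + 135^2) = -182241 / 10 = -18224.10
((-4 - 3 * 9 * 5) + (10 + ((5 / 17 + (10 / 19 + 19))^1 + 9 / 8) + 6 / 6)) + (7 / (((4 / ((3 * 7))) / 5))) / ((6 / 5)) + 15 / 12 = 30569 / 646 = 47.32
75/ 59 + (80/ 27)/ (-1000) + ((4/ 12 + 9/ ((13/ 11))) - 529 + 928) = 211344116/ 517725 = 408.22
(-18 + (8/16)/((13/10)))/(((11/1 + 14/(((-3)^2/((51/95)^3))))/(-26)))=392677750/9637471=40.74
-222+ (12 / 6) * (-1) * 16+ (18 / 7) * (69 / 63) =-12308 / 49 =-251.18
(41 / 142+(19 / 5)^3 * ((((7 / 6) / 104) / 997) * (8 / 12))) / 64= 2394713423 / 530053056000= 0.00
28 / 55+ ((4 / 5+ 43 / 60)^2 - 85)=-3254749 / 39600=-82.19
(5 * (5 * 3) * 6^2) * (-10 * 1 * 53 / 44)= -357750 / 11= -32522.73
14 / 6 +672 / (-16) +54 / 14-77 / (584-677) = -7591 / 217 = -34.98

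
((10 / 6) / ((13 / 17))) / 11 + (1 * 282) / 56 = 62869 / 12012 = 5.23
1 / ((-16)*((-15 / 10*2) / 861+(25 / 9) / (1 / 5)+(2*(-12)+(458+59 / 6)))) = -0.00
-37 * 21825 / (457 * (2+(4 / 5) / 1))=-4037625 / 6398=-631.08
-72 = -72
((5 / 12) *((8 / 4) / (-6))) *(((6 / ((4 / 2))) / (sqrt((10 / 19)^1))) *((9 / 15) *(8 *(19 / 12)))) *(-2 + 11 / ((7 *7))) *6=1653 *sqrt(190) / 490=46.50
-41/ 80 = -0.51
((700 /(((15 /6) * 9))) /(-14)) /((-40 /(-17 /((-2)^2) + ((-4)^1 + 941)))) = 3731 /72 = 51.82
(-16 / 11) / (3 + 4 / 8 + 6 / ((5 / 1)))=-160 / 517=-0.31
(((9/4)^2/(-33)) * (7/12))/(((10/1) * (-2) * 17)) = 63/239360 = 0.00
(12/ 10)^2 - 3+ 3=1.44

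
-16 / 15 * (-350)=1120 / 3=373.33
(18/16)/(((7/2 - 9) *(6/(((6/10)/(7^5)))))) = -9/7395080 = -0.00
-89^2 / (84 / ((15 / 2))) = -39605 / 56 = -707.23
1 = 1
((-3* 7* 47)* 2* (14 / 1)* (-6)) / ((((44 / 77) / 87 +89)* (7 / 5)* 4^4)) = 1803249 / 346912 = 5.20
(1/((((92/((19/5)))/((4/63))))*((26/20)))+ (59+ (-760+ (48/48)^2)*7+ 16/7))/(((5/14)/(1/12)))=-49463252/40365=-1225.40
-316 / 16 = -79 / 4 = -19.75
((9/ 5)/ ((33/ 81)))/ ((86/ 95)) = 4617/ 946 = 4.88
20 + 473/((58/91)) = 44203/58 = 762.12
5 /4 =1.25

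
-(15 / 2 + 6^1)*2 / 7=-27 / 7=-3.86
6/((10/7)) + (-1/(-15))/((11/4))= 697/165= 4.22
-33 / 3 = -11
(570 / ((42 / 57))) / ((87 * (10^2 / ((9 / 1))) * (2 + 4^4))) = 1083 / 349160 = 0.00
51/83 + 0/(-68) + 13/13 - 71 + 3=-5510/83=-66.39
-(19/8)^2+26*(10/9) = 13391/576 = 23.25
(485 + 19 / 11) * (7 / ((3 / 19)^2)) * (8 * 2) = 216472928 / 99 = 2186595.23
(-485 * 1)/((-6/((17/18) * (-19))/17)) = -2663135/108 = -24658.66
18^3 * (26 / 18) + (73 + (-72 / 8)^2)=8578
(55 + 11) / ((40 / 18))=297 / 10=29.70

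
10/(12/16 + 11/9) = 360/71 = 5.07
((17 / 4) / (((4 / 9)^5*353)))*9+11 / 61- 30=-2078965955 / 88199168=-23.57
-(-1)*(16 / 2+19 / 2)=35 / 2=17.50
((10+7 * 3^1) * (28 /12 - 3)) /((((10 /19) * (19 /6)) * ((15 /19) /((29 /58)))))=-589 /75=-7.85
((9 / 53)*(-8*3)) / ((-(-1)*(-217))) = 216 / 11501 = 0.02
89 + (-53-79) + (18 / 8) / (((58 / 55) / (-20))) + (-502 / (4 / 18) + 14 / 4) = -67894 / 29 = -2341.17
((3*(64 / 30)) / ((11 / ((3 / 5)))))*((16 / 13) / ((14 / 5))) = 768 / 5005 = 0.15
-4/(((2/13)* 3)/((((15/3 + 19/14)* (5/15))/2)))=-1157/126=-9.18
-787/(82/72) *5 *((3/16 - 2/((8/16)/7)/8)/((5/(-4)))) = -375399/41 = -9156.07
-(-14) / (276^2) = 7 / 38088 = 0.00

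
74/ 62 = 37/ 31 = 1.19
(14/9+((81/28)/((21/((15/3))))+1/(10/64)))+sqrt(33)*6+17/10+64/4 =232357/8820+6*sqrt(33) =60.81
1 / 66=0.02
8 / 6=4 / 3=1.33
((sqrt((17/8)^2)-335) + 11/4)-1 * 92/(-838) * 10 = -1102899/3352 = -329.03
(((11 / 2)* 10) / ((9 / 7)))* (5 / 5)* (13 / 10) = 1001 / 18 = 55.61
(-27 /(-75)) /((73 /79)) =711 /1825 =0.39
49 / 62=0.79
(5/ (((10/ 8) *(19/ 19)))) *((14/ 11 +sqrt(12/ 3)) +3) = 276/ 11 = 25.09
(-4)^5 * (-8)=8192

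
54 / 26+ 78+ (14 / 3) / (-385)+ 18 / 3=184609 / 2145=86.06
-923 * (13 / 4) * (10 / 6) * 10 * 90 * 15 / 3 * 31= -697441875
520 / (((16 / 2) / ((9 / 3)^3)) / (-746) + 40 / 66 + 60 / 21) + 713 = 579464009 / 671323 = 863.17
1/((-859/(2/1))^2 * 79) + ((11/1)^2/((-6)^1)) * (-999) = 2348783691515/116585198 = 20146.50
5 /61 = 0.08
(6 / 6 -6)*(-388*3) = 5820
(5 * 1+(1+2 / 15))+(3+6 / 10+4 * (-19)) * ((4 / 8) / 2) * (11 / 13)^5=-1.72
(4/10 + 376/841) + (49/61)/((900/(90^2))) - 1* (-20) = 7201787/256505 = 28.08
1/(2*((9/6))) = 1/3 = 0.33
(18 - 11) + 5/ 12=89/ 12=7.42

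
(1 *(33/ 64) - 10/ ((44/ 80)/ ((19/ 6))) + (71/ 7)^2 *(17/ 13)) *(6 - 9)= -104226557/ 448448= -232.42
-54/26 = -27/13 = -2.08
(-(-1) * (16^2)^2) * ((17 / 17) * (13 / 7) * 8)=6815744 / 7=973677.71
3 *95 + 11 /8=2291 /8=286.38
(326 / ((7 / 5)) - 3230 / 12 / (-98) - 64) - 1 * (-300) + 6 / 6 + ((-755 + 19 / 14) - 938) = -716795 / 588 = -1219.04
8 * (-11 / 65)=-88 / 65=-1.35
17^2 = 289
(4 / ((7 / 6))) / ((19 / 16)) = 2.89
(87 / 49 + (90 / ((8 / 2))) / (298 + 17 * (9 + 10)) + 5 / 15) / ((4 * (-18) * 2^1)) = -4835 / 324576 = -0.01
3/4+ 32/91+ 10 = 4041/364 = 11.10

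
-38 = -38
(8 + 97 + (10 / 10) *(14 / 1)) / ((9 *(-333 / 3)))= -119 / 999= -0.12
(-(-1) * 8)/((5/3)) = 24/5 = 4.80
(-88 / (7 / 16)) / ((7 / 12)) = -16896 / 49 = -344.82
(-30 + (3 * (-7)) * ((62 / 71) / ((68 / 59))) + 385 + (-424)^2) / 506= 355.96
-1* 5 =-5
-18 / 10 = -9 / 5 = -1.80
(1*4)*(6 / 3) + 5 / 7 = 61 / 7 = 8.71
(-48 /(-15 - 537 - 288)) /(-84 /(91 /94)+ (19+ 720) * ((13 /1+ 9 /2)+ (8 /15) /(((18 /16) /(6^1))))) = 468 /122422279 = 0.00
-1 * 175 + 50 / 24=-2075 / 12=-172.92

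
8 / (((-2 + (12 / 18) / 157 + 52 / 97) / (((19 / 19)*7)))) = -319809 / 8336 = -38.36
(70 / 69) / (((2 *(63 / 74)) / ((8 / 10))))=296 / 621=0.48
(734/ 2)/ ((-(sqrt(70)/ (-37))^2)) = -502423/ 70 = -7177.47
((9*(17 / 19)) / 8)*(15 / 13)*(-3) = -6885 / 1976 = -3.48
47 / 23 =2.04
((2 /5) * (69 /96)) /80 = 0.00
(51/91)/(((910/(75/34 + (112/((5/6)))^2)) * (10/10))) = 46067193/4140500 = 11.13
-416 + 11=-405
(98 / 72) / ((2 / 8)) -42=-329 / 9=-36.56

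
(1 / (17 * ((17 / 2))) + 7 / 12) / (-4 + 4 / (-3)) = -2047 / 18496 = -0.11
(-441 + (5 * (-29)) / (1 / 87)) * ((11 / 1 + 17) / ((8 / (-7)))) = 319872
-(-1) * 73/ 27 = 73/ 27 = 2.70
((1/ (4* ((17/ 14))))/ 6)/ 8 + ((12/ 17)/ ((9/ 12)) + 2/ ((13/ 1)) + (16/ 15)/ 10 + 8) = 1627617/ 176800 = 9.21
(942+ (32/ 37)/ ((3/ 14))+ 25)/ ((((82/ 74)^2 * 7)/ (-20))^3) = -12233.15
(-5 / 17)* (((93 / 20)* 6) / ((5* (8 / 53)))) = -14787 / 1360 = -10.87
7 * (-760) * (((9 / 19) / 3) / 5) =-168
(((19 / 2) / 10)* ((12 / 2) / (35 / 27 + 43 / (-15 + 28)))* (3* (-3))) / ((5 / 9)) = -1620567 / 80800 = -20.06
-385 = -385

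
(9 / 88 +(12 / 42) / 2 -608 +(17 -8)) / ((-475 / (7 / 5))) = 368833 / 209000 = 1.76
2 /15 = 0.13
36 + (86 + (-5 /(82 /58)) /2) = 9859 /82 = 120.23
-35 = -35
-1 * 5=-5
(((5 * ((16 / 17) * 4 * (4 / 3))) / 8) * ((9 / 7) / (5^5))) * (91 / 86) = 624 / 456875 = 0.00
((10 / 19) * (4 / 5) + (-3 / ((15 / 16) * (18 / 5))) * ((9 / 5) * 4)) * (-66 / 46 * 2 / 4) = 9372 / 2185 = 4.29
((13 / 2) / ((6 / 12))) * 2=26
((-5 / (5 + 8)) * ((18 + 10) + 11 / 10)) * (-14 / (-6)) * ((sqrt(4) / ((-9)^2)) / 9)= -679 / 9477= -0.07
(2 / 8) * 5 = 5 / 4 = 1.25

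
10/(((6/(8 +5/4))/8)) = 370/3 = 123.33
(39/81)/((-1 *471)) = -13/12717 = -0.00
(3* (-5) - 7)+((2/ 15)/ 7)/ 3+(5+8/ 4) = -4723/ 315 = -14.99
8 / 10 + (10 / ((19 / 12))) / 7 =1132 / 665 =1.70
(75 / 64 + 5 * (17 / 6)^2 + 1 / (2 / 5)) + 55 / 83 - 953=-43434839 / 47808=-908.53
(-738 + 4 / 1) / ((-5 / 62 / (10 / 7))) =91016 / 7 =13002.29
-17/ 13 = -1.31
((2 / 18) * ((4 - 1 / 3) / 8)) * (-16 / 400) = -11 / 5400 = -0.00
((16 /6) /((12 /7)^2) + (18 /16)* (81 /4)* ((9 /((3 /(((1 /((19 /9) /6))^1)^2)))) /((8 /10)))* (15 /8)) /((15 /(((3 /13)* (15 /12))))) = 3230768267 /129752064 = 24.90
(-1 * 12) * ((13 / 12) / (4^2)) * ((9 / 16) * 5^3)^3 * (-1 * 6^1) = 55529296875 / 32768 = 1694619.66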